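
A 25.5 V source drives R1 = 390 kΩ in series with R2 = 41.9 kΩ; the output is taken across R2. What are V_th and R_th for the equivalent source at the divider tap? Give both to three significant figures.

V_th = 2.47 V, R_th = 37.8 kΩ

V_th is the open-circuit tap voltage: 25.5 × 41.9/(390 + 41.9) = 2.47 V.
With the supply zeroed, R1 and R2 appear in parallel from the tap: R_th = R1‖R2 = (390 × 41.9)/431.9 = 37.8 kΩ.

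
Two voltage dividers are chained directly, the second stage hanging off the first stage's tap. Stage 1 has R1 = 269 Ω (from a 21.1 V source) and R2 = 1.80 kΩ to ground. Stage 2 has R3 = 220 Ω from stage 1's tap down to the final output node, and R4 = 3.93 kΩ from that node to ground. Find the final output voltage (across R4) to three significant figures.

Stage 2 presents R3+R4 = 4150 Ω as a load on stage 1's tap.
Stage 1's lower leg becomes R2‖(R3+R4) = 1255 Ω, so V_mid = 21.1 × 1255/1524 = 17.38 V.
Stage 2 is itself unloaded: V_out = V_mid × R4/(R3+R4) = 17.38 × 3930/4150 = 16.5 V.

V_out ≈ 16.5 V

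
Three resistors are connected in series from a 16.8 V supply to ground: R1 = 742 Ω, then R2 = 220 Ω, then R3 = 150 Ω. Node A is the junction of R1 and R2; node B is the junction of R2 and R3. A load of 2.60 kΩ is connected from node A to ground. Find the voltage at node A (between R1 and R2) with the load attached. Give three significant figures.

Below node A the series string R2+R3 = 370.0 Ω sits in parallel with the 2600 Ω load: 323.9 Ω.
V_A = 16.8 × 323.9/(742 + 323.9) = 5.11 V.

V ≈ 5.11 V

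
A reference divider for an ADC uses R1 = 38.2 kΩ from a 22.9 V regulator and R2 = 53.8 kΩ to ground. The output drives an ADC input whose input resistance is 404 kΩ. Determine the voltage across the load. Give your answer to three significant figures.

The load sits in parallel with R2: R2‖R_L = (53.8 × 404) / (53.8 + 404) = 47.48 kΩ.
V_out = 22.9 × 47.48 / (38.2 + 47.48) = 22.9 × 47.48/85.68 = 12.7 V.
(Unloaded it would have been 13.4 V.)

V_out ≈ 12.7 V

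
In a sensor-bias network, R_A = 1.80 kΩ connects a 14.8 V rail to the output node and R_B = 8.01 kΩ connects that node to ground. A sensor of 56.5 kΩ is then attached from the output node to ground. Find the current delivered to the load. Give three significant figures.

I_L ≈ 0.208 mA

R_B‖R_L = 7.015 kΩ; V_out = 14.8 × 7.015/8.815 = 11.78 V.
I_L = V_out / R_L = 11.78 / 56.5 kΩ = 0.208 mA.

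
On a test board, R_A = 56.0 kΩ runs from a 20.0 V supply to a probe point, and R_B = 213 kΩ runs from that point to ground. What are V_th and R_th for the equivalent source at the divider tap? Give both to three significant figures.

V_th is the open-circuit tap voltage: 20.0 × 213/(56.0 + 213) = 15.8 V.
With the supply zeroed, R_A and R_B appear in parallel from the tap: R_th = R_A‖R_B = (56.0 × 213)/269.0 = 44.3 kΩ.

V_th = 15.8 V, R_th = 44.3 kΩ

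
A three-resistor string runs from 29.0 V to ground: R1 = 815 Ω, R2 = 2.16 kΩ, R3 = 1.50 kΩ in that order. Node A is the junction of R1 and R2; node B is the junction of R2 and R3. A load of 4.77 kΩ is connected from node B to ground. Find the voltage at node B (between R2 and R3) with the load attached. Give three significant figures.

V ≈ 8.04 V

At node B, R3 is in parallel with the load: R3‖R_L = 1141 Ω.
Below node A the resistance is R2 + (R3‖R_L) = 3301 Ω, so V_A = 29.0 × 3301/4116 = 23.26 V.
Then V_B = V_A × (R3‖R_L)/(R2 + R3‖R_L) = 23.26 × 1141/3301 = 8.04 V.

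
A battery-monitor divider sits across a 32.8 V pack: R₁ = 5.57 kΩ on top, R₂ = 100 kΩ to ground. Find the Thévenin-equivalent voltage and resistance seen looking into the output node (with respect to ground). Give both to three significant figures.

V_th = 31.1 V, R_th = 5.28 kΩ

V_th is the open-circuit tap voltage: 32.8 × 100/(5.57 + 100) = 31.1 V.
With the supply zeroed, R₁ and R₂ appear in parallel from the tap: R_th = R₁‖R₂ = (5.57 × 100)/105.6 = 5.28 kΩ.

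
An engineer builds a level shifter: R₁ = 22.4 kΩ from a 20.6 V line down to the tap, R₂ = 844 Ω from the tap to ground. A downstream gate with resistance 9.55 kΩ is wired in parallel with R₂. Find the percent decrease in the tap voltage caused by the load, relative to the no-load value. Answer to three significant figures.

The divider's output (Thévenin) resistance is R₁‖R₂ = 813.4 Ω.
Fractional drop under load = R_th/(R_th + R_L) = 813.4 / (813.4 + 9550) = 0.07848.
So the output falls by 7.85 %.

7.85 %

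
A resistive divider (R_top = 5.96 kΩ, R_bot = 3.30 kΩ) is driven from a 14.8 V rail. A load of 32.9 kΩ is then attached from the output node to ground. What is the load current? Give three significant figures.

I_L ≈ 0.151 mA

R_bot‖R_L = 2.999 kΩ; V_out = 14.8 × 2.999/8.959 = 4.954 V.
I_L = V_out / R_L = 4.954 / 32.9 kΩ = 0.151 mA.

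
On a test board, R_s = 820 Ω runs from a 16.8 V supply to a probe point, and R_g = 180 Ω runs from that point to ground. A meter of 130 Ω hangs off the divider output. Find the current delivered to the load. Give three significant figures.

R_g‖R_L = 75.48 Ω; V_out = 16.8 × 75.48/895.5 = 1.416 V.
I_L = V_out / R_L = 1.416 / 130 Ω = 10.9 mA.

I_L ≈ 10.9 mA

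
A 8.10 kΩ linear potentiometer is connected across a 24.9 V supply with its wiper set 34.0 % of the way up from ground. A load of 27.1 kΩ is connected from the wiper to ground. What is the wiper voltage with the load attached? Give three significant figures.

V ≈ 7.93 V

The wiper splits the pot into (1−α)R = 5.346 kΩ above and αR = 2.754 kΩ below.
Lower section ‖ load = 2.500 kΩ.
V_wiper = 24.9 × 2.500/(5.346 + 2.500) = 7.93 V.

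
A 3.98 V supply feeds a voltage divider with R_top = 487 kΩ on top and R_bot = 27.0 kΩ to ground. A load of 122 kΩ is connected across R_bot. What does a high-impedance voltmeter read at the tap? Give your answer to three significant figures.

V_out ≈ 0.173 V

The load sits in parallel with R_bot: R_bot‖R_L = (27.0 × 122) / (27.0 + 122) = 22.11 kΩ.
V_out = 3.98 × 22.11 / (487 + 22.11) = 3.98 × 22.11/509.1 = 0.173 V.
(Unloaded it would have been 0.209 V.)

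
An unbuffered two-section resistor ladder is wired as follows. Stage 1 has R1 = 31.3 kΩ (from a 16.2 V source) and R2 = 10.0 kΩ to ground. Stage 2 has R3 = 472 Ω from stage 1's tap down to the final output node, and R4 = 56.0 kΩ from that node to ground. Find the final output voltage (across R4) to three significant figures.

V_out ≈ 3.43 V

Stage 2 presents R3+R4 = 56470 Ω as a load on stage 1's tap.
Stage 1's lower leg becomes R2‖(R3+R4) = 8496 Ω, so V_mid = 16.2 × 8496/39800 = 3.458 V.
Stage 2 is itself unloaded: V_out = V_mid × R4/(R3+R4) = 3.458 × 56000/56470 = 3.43 V.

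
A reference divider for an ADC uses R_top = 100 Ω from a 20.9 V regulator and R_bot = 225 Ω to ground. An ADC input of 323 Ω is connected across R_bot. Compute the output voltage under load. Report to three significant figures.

V_out ≈ 11.9 V

The load sits in parallel with R_bot: R_bot‖R_L = (225 × 323) / (225 + 323) = 132.6 Ω.
V_out = 20.9 × 132.6 / (100 + 132.6) = 20.9 × 132.6/232.6 = 11.9 V.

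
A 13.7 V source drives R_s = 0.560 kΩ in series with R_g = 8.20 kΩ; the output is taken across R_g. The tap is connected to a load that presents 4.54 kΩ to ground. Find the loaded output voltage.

The load sits in parallel with R_g: R_g‖R_L = (8200 × 4540) / (8200 + 4540) = 2922 Ω.
V_out = 13.7 × 2922 / (560 + 2922) = 13.7 × 2922/3482 = 11.5 V.

V_out ≈ 11.5 V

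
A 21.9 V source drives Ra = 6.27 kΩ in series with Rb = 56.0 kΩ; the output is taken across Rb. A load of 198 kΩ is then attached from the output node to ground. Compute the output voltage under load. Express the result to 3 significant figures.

V_out ≈ 19.1 V

The load sits in parallel with Rb: Rb‖R_L = (56.0 × 198) / (56.0 + 198) = 43.65 kΩ.
V_out = 21.9 × 43.65 / (6.27 + 43.65) = 21.9 × 43.65/49.92 = 19.1 V.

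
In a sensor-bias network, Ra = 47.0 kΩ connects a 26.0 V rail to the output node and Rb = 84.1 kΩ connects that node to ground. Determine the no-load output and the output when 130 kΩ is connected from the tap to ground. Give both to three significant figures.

Open-circuit: V = 26.0 × 84.1/(47.0 + 84.1) = 16.7 V.
With the load, Rb becomes Rb‖R_L = 51.06 kΩ, so V = 26.0 × 51.06/98.06 = 13.5 V.

Unloaded: 16.7 V; loaded: 13.5 V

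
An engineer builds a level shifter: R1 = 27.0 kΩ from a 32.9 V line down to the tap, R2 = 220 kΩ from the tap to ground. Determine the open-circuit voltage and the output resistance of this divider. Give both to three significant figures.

V_th = 29.3 V, R_th = 24.0 kΩ

V_th is the open-circuit tap voltage: 32.9 × 220/(27.0 + 220) = 29.3 V.
With the supply zeroed, R1 and R2 appear in parallel from the tap: R_th = R1‖R2 = (27.0 × 220)/247.0 = 24.0 kΩ.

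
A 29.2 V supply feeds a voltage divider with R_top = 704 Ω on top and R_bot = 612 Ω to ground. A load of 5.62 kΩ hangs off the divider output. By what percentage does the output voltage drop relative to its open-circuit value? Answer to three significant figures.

The divider's output (Thévenin) resistance is R_top‖R_bot = 327.4 Ω.
Fractional drop under load = R_th/(R_th + R_L) = 327.4 / (327.4 + 5620) = 0.05505.
So the output falls by 5.50 %.

5.50 %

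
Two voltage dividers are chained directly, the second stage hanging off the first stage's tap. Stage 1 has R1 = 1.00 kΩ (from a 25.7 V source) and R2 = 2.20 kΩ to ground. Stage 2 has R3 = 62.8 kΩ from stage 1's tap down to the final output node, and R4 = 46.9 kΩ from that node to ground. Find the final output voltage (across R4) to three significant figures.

Stage 2 presents R3+R4 = 109.7 kΩ as a load on stage 1's tap.
Stage 1's lower leg becomes R2‖(R3+R4) = 2.157 kΩ, so V_mid = 25.7 × 2.157/3.157 = 17.56 V.
Stage 2 is itself unloaded: V_out = V_mid × R4/(R3+R4) = 17.56 × 46.9/109.7 = 7.51 V.

V_out ≈ 7.51 V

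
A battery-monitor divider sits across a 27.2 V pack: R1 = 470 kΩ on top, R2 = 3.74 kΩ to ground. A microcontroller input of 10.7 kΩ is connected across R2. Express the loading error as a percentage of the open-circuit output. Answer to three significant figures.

25.7 %

The divider's output (Thévenin) resistance is R1‖R2 = 3.710 kΩ.
Fractional drop under load = R_th/(R_th + R_L) = 3.710 / (3.710 + 10.7) = 0.2575.
So the output falls by 25.7 %.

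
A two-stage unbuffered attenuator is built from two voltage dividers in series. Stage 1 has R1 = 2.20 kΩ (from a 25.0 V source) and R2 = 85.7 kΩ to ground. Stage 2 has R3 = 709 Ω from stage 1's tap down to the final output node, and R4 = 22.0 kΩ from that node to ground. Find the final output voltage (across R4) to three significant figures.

Stage 2 presents R3+R4 = 22710 Ω as a load on stage 1's tap.
Stage 1's lower leg becomes R2‖(R3+R4) = 17950 Ω, so V_mid = 25.0 × 17950/20150 = 22.27 V.
Stage 2 is itself unloaded: V_out = V_mid × R4/(R3+R4) = 22.27 × 22000/22710 = 21.6 V.

V_out ≈ 21.6 V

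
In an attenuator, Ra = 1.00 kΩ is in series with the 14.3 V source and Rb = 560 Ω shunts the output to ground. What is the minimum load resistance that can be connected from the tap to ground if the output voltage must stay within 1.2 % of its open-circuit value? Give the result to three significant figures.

R_L(min) ≈ 29.6 kΩ

Output resistance R_th = Ra‖Rb = (1000 × 560)/1560 = 359.0 Ω.
The fractional drop is R_th/(R_th + R_L); requiring this ≤ 0.0120 gives R_L ≥ R_th(1/0.0120 − 1) = 359.0 × 82.33 = 29.6 kΩ.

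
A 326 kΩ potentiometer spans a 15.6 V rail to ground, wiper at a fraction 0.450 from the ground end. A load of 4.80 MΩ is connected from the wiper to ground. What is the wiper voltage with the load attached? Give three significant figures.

V ≈ 6.90 V

The wiper splits the pot into (1−α)R = 179.3 kΩ above and αR = 146.7 kΩ below.
Lower section ‖ load = 142.3 kΩ.
V_wiper = 15.6 × 142.3/(179.3 + 142.3) = 6.90 V.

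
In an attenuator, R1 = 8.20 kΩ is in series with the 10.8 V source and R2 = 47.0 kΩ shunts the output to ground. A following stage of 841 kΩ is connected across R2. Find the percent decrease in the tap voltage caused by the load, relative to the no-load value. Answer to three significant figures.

The divider's output (Thévenin) resistance is R1‖R2 = 6.982 kΩ.
Fractional drop under load = R_th/(R_th + R_L) = 6.982 / (6.982 + 841) = 0.008234.
So the output falls by 0.823 %.

0.823 %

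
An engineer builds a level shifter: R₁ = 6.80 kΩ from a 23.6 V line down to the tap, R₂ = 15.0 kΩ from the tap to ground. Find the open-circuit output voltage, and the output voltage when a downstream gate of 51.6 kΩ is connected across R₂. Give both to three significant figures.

Unloaded: 16.2 V; loaded: 14.9 V

Open-circuit: V = 23.6 × 15.0/(6.80 + 15.0) = 16.2 V.
With the load, R₂ becomes R₂‖R_L = 11.62 kΩ, so V = 23.6 × 11.62/18.42 = 14.9 V.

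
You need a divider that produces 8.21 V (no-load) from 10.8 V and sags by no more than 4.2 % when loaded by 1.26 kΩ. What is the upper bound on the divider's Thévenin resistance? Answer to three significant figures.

R_th ≤ 55.2 Ω

Loading drop = R_th/(R_th + R_L) ≤ 0.0420, so R_th ≤ R_L · ε/(1−ε) = 1.26 kΩ × 0.0420/0.9580 = 55.2 Ω.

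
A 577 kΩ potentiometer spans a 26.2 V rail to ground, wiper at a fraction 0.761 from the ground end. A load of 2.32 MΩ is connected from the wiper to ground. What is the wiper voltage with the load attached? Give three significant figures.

The wiper splits the pot into (1−α)R = 137.9 kΩ above and αR = 439.1 kΩ below.
Lower section ‖ load = 369.2 kΩ.
V_wiper = 26.2 × 369.2/(137.9 + 369.2) = 19.1 V.

V ≈ 19.1 V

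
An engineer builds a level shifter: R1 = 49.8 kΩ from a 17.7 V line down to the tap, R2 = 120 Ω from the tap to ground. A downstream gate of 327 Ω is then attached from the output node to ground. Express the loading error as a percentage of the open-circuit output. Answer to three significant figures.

26.8 %

Unloaded V = 17.7 × 120/49920 = 0.04255 V.
Loaded: R2‖R_L = 87.79 Ω, giving V = 17.7 × 87.79/49890 = 0.03115 V.
Drop = (0.04255 − 0.03115) / 0.04255 = 26.8 %.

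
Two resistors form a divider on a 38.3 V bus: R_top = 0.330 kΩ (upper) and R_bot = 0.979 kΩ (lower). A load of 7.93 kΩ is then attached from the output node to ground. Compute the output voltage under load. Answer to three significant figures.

V_out ≈ 27.8 V

The load sits in parallel with R_bot: R_bot‖R_L = (979 × 7930) / (979 + 7930) = 871.4 Ω.
V_out = 38.3 × 871.4 / (330 + 871.4) = 38.3 × 871.4/1201 = 27.8 V.
(Unloaded it would have been 28.6 V.)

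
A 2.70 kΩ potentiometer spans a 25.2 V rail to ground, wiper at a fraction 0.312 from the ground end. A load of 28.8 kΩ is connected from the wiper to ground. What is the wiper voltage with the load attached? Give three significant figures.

V ≈ 7.71 V

The wiper splits the pot into (1−α)R = 1858 Ω above and αR = 842.4 Ω below.
Lower section ‖ load = 818.5 Ω.
V_wiper = 25.2 × 818.5/(1858 + 818.5) = 7.71 V.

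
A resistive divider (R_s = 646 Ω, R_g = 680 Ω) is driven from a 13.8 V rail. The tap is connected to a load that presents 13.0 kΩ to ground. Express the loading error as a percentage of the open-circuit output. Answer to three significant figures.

2.48 %

The divider's output (Thévenin) resistance is R_s‖R_g = 331.3 Ω.
Fractional drop under load = R_th/(R_th + R_L) = 331.3 / (331.3 + 13000) = 0.02485.
So the output falls by 2.48 %.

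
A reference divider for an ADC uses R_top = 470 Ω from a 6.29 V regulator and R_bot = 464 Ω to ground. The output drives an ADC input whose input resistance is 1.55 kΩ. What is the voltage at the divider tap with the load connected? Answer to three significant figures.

The load sits in parallel with R_bot: R_bot‖R_L = (464 × 1550) / (464 + 1550) = 357.1 Ω.
V_out = 6.29 × 357.1 / (470 + 357.1) = 6.29 × 357.1/827.1 = 2.72 V.
(Unloaded it would have been 3.12 V.)

V_out ≈ 2.72 V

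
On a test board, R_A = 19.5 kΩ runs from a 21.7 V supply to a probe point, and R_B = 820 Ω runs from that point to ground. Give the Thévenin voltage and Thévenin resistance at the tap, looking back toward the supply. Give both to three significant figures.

V_th = 0.876 V, R_th = 787 Ω

V_th is the open-circuit tap voltage: 21.7 × 820/(19500 + 820) = 0.876 V.
With the supply zeroed, R_A and R_B appear in parallel from the tap: R_th = R_A‖R_B = (19500 × 820)/20320 = 787 Ω.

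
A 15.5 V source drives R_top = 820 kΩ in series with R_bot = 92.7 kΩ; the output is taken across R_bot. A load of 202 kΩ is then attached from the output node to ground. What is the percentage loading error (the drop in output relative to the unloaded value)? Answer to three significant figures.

The divider's output (Thévenin) resistance is R_top‖R_bot = 83.28 kΩ.
Fractional drop under load = R_th/(R_th + R_L) = 83.28 / (83.28 + 202) = 0.2919.
So the output falls by 29.2 %.

29.2 %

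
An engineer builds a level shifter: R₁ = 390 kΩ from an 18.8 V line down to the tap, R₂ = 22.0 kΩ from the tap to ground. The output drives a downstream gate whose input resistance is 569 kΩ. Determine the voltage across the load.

The load sits in parallel with R₂: R₂‖R_L = (22.0 × 569) / (22.0 + 569) = 21.18 kΩ.
V_out = 18.8 × 21.18 / (390 + 21.18) = 18.8 × 21.18/411.2 = 0.968 V.
(Unloaded it would have been 1.00 V.)

V_out ≈ 0.968 V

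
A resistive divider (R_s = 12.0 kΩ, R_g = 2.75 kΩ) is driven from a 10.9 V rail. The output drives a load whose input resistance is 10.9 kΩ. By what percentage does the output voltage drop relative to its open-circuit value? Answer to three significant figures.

17.0 %

The divider's output (Thévenin) resistance is R_s‖R_g = 2.237 kΩ.
Fractional drop under load = R_th/(R_th + R_L) = 2.237 / (2.237 + 10.9) = 0.1703.
So the output falls by 17.0 %.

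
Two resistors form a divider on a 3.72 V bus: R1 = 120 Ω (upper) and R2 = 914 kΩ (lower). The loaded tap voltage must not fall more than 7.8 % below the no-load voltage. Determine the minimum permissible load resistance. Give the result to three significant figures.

Output resistance R_th = R1‖R2 = (120 × 914000)/914100 = 120.0 Ω.
The fractional drop is R_th/(R_th + R_L); requiring this ≤ 0.0780 gives R_L ≥ R_th(1/0.0780 − 1) = 120.0 × 11.82 = 1.42 kΩ.

R_L(min) ≈ 1.42 kΩ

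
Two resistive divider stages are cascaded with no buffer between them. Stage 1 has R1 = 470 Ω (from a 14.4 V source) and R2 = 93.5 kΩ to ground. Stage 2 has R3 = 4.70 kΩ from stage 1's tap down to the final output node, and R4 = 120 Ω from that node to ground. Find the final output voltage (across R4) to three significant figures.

Stage 2 presents R3+R4 = 4820 Ω as a load on stage 1's tap.
Stage 1's lower leg becomes R2‖(R3+R4) = 4584 Ω, so V_mid = 14.4 × 4584/5054 = 13.06 V.
Stage 2 is itself unloaded: V_out = V_mid × R4/(R3+R4) = 13.06 × 120/4820 = 0.325 V.

V_out ≈ 0.325 V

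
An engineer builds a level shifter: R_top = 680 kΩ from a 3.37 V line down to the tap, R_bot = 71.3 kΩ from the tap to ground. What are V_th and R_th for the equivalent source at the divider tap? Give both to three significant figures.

V_th is the open-circuit tap voltage: 3.37 × 71.3/(680 + 71.3) = 0.320 V.
With the supply zeroed, R_top and R_bot appear in parallel from the tap: R_th = R_top‖R_bot = (680 × 71.3)/751.3 = 64.5 kΩ.

V_th = 0.320 V, R_th = 64.5 kΩ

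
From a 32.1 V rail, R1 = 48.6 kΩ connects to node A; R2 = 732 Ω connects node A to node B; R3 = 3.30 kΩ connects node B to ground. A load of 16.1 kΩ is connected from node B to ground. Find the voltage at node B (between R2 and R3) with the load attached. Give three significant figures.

At node B, R3 is in parallel with the load: R3‖R_L = 2739 Ω.
Below node A the resistance is R2 + (R3‖R_L) = 3471 Ω, so V_A = 32.1 × 3471/52070 = 2.140 V.
Then V_B = V_A × (R3‖R_L)/(R2 + R3‖R_L) = 2.140 × 2739/3471 = 1.69 V.

V ≈ 1.69 V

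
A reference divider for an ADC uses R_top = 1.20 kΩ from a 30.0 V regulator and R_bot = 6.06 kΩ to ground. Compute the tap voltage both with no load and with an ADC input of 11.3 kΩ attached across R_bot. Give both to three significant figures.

Open-circuit: V = 30.0 × 6.06/(1.20 + 6.06) = 25.0 V.
With the load, R_bot becomes R_bot‖R_L = 3.945 kΩ, so V = 30.0 × 3.945/5.145 = 23.0 V.

Unloaded: 25.0 V; loaded: 23.0 V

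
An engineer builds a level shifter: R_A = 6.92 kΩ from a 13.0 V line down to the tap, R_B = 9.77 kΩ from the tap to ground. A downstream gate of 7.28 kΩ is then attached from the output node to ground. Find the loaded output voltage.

The load sits in parallel with R_B: R_B‖R_L = (9.77 × 7.28) / (9.77 + 7.28) = 4.172 kΩ.
V_out = 13.0 × 4.172 / (6.92 + 4.172) = 13.0 × 4.172/11.09 = 4.89 V.
(Unloaded it would have been 7.61 V.)

V_out ≈ 4.89 V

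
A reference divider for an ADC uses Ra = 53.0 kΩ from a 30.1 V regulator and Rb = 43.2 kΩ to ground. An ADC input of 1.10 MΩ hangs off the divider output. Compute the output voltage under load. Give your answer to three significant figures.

V_out ≈ 13.2 V

The load sits in parallel with Rb: Rb‖R_L = (43.2 × 1100) / (43.2 + 1100) = 41.57 kΩ.
V_out = 30.1 × 41.57 / (53.0 + 41.57) = 30.1 × 41.57/94.57 = 13.2 V.
(Unloaded it would have been 13.5 V.)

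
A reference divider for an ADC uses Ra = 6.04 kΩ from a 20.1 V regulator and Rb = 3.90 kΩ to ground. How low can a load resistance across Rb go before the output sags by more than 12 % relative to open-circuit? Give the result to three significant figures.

Output resistance R_th = Ra‖Rb = (6.04 × 3.90)/9.940 = 2.370 kΩ.
The fractional drop is R_th/(R_th + R_L); requiring this ≤ 0.120 gives R_L ≥ R_th(1/0.120 − 1) = 2.370 × 7.333 = 17.4 kΩ.

R_L(min) ≈ 17.4 kΩ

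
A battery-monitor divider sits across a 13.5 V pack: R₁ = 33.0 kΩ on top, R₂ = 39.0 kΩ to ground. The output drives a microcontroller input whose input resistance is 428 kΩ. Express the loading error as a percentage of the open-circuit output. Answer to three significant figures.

4.01 %

The divider's output (Thévenin) resistance is R₁‖R₂ = 17.88 kΩ.
Fractional drop under load = R_th/(R_th + R_L) = 17.88 / (17.88 + 428) = 0.04009.
So the output falls by 4.01 %.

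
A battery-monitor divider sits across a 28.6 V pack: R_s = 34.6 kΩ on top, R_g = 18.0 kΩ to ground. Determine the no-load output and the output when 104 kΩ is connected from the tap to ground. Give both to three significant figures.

Open-circuit: V = 28.6 × 18.0/(34.6 + 18.0) = 9.79 V.
With the load, R_g becomes R_g‖R_L = 15.34 kΩ, so V = 28.6 × 15.34/49.94 = 8.79 V.

Unloaded: 9.79 V; loaded: 8.79 V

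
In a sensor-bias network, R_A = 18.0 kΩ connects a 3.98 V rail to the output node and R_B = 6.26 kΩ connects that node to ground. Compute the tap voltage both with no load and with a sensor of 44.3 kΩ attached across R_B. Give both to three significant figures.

Open-circuit: V = 3.98 × 6.26/(18.0 + 6.26) = 1.03 V.
With the load, R_B becomes R_B‖R_L = 5.485 kΩ, so V = 3.98 × 5.485/23.48 = 0.930 V.

Unloaded: 1.03 V; loaded: 0.930 V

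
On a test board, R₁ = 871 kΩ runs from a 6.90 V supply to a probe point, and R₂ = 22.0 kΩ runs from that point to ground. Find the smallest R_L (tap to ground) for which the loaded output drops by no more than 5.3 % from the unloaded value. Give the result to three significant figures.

R_L(min) ≈ 383 kΩ

Output resistance R_th = R₁‖R₂ = (871 × 22.0)/893.0 = 21.46 kΩ.
The fractional drop is R_th/(R_th + R_L); requiring this ≤ 0.0530 gives R_L ≥ R_th(1/0.0530 − 1) = 21.46 × 17.87 = 383 kΩ.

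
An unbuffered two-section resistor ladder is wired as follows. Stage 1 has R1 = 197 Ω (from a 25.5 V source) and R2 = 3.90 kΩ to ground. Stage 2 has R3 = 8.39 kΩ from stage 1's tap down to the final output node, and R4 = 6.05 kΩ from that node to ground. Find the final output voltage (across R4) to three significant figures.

Stage 2 presents R3+R4 = 14440 Ω as a load on stage 1's tap.
Stage 1's lower leg becomes R2‖(R3+R4) = 3071 Ω, so V_mid = 25.5 × 3071/3268 = 23.96 V.
Stage 2 is itself unloaded: V_out = V_mid × R4/(R3+R4) = 23.96 × 6050/14440 = 10.0 V.

V_out ≈ 10.0 V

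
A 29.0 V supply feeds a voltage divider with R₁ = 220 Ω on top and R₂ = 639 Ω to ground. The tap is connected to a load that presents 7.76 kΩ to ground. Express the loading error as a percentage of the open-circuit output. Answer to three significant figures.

The divider's output (Thévenin) resistance is R₁‖R₂ = 163.7 Ω.
Fractional drop under load = R_th/(R_th + R_L) = 163.7 / (163.7 + 7760) = 0.02065.
So the output falls by 2.07 %.

2.07 %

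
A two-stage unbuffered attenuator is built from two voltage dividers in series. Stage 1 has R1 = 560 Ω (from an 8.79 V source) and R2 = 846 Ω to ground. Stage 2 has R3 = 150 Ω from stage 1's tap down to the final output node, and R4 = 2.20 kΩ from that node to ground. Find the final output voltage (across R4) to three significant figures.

Stage 2 presents R3+R4 = 2350 Ω as a load on stage 1's tap.
Stage 1's lower leg becomes R2‖(R3+R4) = 622.1 Ω, so V_mid = 8.79 × 622.1/1182 = 4.626 V.
Stage 2 is itself unloaded: V_out = V_mid × R4/(R3+R4) = 4.626 × 2200/2350 = 4.33 V.

V_out ≈ 4.33 V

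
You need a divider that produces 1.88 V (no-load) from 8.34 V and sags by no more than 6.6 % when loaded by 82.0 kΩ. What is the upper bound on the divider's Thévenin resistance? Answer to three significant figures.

R_th ≤ 5.79 kΩ

Loading drop = R_th/(R_th + R_L) ≤ 0.0660, so R_th ≤ R_L · ε/(1−ε) = 82.0 kΩ × 0.0660/0.9340 = 5.79 kΩ.
(Any R1, R2 with R2/(R1+R2) = 0.225 and R1‖R2 ≤ 5.79 kΩ will meet the spec.)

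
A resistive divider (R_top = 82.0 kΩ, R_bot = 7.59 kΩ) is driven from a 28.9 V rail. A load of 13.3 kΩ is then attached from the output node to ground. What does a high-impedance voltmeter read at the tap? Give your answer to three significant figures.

The load sits in parallel with R_bot: R_bot‖R_L = (7.59 × 13.3) / (7.59 + 13.3) = 4.832 kΩ.
V_out = 28.9 × 4.832 / (82.0 + 4.832) = 28.9 × 4.832/86.83 = 1.61 V.

V_out ≈ 1.61 V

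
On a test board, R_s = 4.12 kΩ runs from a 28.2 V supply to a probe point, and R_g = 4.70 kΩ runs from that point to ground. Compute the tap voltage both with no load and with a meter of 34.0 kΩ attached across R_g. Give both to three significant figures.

Unloaded: 15.0 V; loaded: 14.1 V

Open-circuit: V = 28.2 × 4.70/(4.12 + 4.70) = 15.0 V.
With the load, R_g becomes R_g‖R_L = 4.129 kΩ, so V = 28.2 × 4.129/8.249 = 14.1 V.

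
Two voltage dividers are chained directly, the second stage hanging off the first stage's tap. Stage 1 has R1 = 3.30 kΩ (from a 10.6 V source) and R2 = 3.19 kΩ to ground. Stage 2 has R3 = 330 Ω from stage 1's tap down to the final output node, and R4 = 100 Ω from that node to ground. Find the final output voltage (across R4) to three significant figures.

Stage 2 presents R3+R4 = 430.0 Ω as a load on stage 1's tap.
Stage 1's lower leg becomes R2‖(R3+R4) = 378.9 Ω, so V_mid = 10.6 × 378.9/3679 = 1.092 V.
Stage 2 is itself unloaded: V_out = V_mid × R4/(R3+R4) = 1.092 × 100/430.0 = 0.254 V.

V_out ≈ 0.254 V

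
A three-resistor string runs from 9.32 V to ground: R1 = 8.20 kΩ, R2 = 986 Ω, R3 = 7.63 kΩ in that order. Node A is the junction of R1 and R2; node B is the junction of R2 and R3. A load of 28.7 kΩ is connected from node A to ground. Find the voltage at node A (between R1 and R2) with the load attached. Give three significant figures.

V ≈ 4.17 V

Below node A the series string R2+R3 = 8616 Ω sits in parallel with the 28700 Ω load: 6627 Ω.
V_A = 9.32 × 6627/(8200 + 6627) = 4.17 V.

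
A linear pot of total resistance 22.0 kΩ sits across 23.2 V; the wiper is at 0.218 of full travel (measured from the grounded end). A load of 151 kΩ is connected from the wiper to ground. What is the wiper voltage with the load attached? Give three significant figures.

The wiper splits the pot into (1−α)R = 17.20 kΩ above and αR = 4.796 kΩ below.
Lower section ‖ load = 4.648 kΩ.
V_wiper = 23.2 × 4.648/(17.20 + 4.648) = 4.94 V.

V ≈ 4.94 V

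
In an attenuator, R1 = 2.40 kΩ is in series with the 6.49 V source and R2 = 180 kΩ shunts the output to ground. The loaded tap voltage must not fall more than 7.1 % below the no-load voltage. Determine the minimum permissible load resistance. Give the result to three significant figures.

Output resistance R_th = R1‖R2 = (2.40 × 180)/182.4 = 2.368 kΩ.
The fractional drop is R_th/(R_th + R_L); requiring this ≤ 0.0710 gives R_L ≥ R_th(1/0.0710 − 1) = 2.368 × 13.08 = 31.0 kΩ.

R_L(min) ≈ 31.0 kΩ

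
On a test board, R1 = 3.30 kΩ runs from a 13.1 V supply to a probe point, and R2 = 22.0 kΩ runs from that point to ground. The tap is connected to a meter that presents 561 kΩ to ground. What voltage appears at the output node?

The load sits in parallel with R2: R2‖R_L = (22.0 × 561) / (22.0 + 561) = 21.17 kΩ.
V_out = 13.1 × 21.17 / (3.30 + 21.17) = 13.1 × 21.17/24.47 = 11.3 V.

V_out ≈ 11.3 V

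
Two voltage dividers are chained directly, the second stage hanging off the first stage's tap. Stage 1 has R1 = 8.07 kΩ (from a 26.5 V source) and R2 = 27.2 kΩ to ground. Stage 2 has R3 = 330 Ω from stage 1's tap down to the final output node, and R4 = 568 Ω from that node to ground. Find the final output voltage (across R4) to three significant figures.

Stage 2 presents R3+R4 = 898.0 Ω as a load on stage 1's tap.
Stage 1's lower leg becomes R2‖(R3+R4) = 869.3 Ω, so V_mid = 26.5 × 869.3/8939 = 2.577 V.
Stage 2 is itself unloaded: V_out = V_mid × R4/(R3+R4) = 2.577 × 568/898.0 = 1.63 V.

V_out ≈ 1.63 V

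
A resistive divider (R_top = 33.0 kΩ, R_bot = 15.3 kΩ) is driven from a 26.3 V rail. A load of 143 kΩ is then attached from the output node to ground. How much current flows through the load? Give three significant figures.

R_bot‖R_L = 13.82 kΩ; V_out = 26.3 × 13.82/46.82 = 7.764 V.
I_L = V_out / R_L = 7.764 / 143 kΩ = 0.0543 mA.

I_L ≈ 0.0543 mA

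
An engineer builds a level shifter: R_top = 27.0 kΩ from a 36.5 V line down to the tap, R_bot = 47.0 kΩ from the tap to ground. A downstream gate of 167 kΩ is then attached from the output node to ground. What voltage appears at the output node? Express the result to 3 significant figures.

V_out ≈ 21.0 V

The load sits in parallel with R_bot: R_bot‖R_L = (47.0 × 167) / (47.0 + 167) = 36.68 kΩ.
V_out = 36.5 × 36.68 / (27.0 + 36.68) = 36.5 × 36.68/63.68 = 21.0 V.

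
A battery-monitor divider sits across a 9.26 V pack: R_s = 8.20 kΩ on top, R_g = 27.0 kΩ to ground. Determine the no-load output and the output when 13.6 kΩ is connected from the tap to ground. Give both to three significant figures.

Unloaded: 7.10 V; loaded: 4.86 V

Open-circuit: V = 9.26 × 27.0/(8.20 + 27.0) = 7.10 V.
With the load, R_g becomes R_g‖R_L = 9.044 kΩ, so V = 9.26 × 9.044/17.24 = 4.86 V.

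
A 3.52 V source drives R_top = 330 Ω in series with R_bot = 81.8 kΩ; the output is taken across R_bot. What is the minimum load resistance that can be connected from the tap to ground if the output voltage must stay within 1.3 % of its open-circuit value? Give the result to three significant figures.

Output resistance R_th = R_top‖R_bot = (330 × 81800)/82130 = 328.7 Ω.
The fractional drop is R_th/(R_th + R_L); requiring this ≤ 0.0130 gives R_L ≥ R_th(1/0.0130 − 1) = 328.7 × 75.92 = 25.0 kΩ.

R_L(min) ≈ 25.0 kΩ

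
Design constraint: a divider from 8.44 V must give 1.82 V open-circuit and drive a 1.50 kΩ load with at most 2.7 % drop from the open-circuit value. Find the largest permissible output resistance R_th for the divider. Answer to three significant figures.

Loading drop = R_th/(R_th + R_L) ≤ 0.0270, so R_th ≤ R_L · ε/(1−ε) = 1.50 kΩ × 0.0270/0.9730 = 41.6 Ω.
(Any R1, R2 with R2/(R1+R2) = 0.216 and R1‖R2 ≤ 41.6 Ω will meet the spec.)

R_th ≤ 41.6 Ω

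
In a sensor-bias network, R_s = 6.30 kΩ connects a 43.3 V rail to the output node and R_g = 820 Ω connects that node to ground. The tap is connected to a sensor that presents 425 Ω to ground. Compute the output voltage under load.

V_out ≈ 1.84 V

The load sits in parallel with R_g: R_g‖R_L = (820 × 425) / (820 + 425) = 279.9 Ω.
V_out = 43.3 × 279.9 / (6300 + 279.9) = 43.3 × 279.9/6580 = 1.84 V.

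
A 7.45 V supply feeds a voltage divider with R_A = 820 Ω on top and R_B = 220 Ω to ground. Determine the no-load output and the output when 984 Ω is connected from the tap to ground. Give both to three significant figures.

Unloaded: 1.58 V; loaded: 1.34 V

Open-circuit: V = 7.45 × 220/(820 + 220) = 1.58 V.
With the load, R_B becomes R_B‖R_L = 179.8 Ω, so V = 7.45 × 179.8/999.8 = 1.34 V.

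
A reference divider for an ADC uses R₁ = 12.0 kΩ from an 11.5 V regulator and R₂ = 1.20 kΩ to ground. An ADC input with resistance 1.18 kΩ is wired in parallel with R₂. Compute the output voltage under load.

V_out ≈ 0.543 V

The load sits in parallel with R₂: R₂‖R_L = (1.20 × 1.18) / (1.20 + 1.18) = 0.5950 kΩ.
V_out = 11.5 × 0.5950 / (12.0 + 0.5950) = 11.5 × 0.5950/12.59 = 0.543 V.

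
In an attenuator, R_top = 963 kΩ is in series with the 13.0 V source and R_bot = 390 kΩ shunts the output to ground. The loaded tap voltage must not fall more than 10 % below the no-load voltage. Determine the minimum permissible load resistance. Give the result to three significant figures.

R_L(min) ≈ 2.50 MΩ

Output resistance R_th = R_top‖R_bot = (963 × 390)/1353 = 277.6 kΩ.
The fractional drop is R_th/(R_th + R_L); requiring this ≤ 0.100 gives R_L ≥ R_th(1/0.100 − 1) = 277.6 × 9.000 = 2.50 MΩ.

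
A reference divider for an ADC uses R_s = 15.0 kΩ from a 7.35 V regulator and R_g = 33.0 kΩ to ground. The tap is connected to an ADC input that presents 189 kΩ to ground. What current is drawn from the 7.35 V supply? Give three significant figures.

I ≈ 0.171 mA

R_g‖R_L = 28.09 kΩ, so the source sees R_s + R_g‖R_L = 43.09 kΩ.
I = 7.35 V / 43.09 kΩ = 0.171 mA.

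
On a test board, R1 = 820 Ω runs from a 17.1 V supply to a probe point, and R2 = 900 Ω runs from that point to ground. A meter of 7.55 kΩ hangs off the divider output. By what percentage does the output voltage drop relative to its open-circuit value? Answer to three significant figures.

5.38 %

The divider's output (Thévenin) resistance is R1‖R2 = 429.1 Ω.
Fractional drop under load = R_th/(R_th + R_L) = 429.1 / (429.1 + 7550) = 0.05377.
So the output falls by 5.38 %.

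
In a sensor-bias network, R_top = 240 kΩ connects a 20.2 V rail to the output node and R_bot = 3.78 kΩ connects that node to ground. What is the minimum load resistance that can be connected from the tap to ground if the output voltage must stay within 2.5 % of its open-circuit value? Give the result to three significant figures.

R_L(min) ≈ 145 kΩ

Output resistance R_th = R_top‖R_bot = (240 × 3.78)/243.8 = 3.721 kΩ.
The fractional drop is R_th/(R_th + R_L); requiring this ≤ 0.0250 gives R_L ≥ R_th(1/0.0250 − 1) = 3.721 × 39.00 = 145 kΩ.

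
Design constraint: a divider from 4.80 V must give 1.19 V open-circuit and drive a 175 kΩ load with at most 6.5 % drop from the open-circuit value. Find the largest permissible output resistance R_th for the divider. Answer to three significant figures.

Loading drop = R_th/(R_th + R_L) ≤ 0.0650, so R_th ≤ R_L · ε/(1−ε) = 175 kΩ × 0.0650/0.9350 = 12.2 kΩ.
(Any R1, R2 with R2/(R1+R2) = 0.248 and R1‖R2 ≤ 12.2 kΩ will meet the spec.)

R_th ≤ 12.2 kΩ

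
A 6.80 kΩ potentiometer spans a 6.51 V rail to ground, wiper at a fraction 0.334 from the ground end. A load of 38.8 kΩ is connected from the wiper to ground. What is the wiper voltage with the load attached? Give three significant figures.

V ≈ 2.09 V

The wiper splits the pot into (1−α)R = 4.529 kΩ above and αR = 2.271 kΩ below.
Lower section ‖ load = 2.146 kΩ.
V_wiper = 6.51 × 2.146/(4.529 + 2.146) = 2.09 V.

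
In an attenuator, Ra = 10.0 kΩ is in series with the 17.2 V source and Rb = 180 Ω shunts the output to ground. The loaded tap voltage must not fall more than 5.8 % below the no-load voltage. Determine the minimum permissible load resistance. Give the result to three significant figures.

R_L(min) ≈ 2.87 kΩ

Output resistance R_th = Ra‖Rb = (10000 × 180)/10180 = 176.8 Ω.
The fractional drop is R_th/(R_th + R_L); requiring this ≤ 0.0580 gives R_L ≥ R_th(1/0.0580 − 1) = 176.8 × 16.24 = 2.87 kΩ.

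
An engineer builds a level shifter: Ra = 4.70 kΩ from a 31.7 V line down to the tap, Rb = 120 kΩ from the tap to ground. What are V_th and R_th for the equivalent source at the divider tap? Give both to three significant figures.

V_th = 30.5 V, R_th = 4.52 kΩ

V_th is the open-circuit tap voltage: 31.7 × 120/(4.70 + 120) = 30.5 V.
With the supply zeroed, Ra and Rb appear in parallel from the tap: R_th = Ra‖Rb = (4.70 × 120)/124.7 = 4.52 kΩ.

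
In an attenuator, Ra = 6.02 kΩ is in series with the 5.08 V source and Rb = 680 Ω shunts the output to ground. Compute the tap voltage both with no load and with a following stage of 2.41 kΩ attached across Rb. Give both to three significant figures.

Unloaded: 0.516 V; loaded: 0.411 V

Open-circuit: V = 5.08 × 680/(6020 + 680) = 0.516 V.
With the load, Rb becomes Rb‖R_L = 530.4 Ω, so V = 5.08 × 530.4/6550 = 0.411 V.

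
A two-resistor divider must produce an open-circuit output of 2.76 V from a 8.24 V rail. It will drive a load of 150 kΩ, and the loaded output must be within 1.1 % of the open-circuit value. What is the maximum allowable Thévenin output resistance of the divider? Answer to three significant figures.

Loading drop = R_th/(R_th + R_L) ≤ 0.0110, so R_th ≤ R_L · ε/(1−ε) = 150 kΩ × 0.0110/0.9890 = 1.67 kΩ.

R_th ≤ 1.67 kΩ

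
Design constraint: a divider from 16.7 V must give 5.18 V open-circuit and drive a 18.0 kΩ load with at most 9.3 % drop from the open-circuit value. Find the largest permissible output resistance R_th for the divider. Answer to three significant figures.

Loading drop = R_th/(R_th + R_L) ≤ 0.0930, so R_th ≤ R_L · ε/(1−ε) = 18.0 kΩ × 0.0930/0.9070 = 1.85 kΩ.
(Any R1, R2 with R2/(R1+R2) = 0.310 and R1‖R2 ≤ 1.85 kΩ will meet the spec.)

R_th ≤ 1.85 kΩ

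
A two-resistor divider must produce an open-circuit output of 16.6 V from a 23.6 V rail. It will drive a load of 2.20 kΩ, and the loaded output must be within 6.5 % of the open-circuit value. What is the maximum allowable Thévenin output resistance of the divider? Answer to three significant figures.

Loading drop = R_th/(R_th + R_L) ≤ 0.0650, so R_th ≤ R_L · ε/(1−ε) = 2.20 kΩ × 0.0650/0.9350 = 153 Ω.

R_th ≤ 153 Ω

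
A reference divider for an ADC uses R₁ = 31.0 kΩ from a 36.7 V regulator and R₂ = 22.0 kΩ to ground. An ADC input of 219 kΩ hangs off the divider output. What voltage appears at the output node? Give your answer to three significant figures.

V_out ≈ 14.4 V

The load sits in parallel with R₂: R₂‖R_L = (22.0 × 219) / (22.0 + 219) = 19.99 kΩ.
V_out = 36.7 × 19.99 / (31.0 + 19.99) = 36.7 × 19.99/50.99 = 14.4 V.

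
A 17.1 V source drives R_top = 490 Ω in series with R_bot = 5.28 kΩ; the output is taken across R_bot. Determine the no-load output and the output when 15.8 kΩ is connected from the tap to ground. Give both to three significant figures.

Open-circuit: V = 17.1 × 5280/(490 + 5280) = 15.6 V.
With the load, R_bot becomes R_bot‖R_L = 3957 Ω, so V = 17.1 × 3957/4447 = 15.2 V.

Unloaded: 15.6 V; loaded: 15.2 V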